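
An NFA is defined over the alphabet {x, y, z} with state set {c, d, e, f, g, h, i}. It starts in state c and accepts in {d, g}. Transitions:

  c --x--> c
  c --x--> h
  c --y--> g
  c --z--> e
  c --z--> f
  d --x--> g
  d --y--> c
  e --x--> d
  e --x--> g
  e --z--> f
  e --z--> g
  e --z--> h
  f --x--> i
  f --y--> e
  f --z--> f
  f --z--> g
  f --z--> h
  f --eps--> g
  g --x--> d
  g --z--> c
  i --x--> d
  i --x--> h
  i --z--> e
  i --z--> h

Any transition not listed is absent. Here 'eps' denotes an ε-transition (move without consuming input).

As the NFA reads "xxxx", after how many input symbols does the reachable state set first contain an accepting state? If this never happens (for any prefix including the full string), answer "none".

none

Start in {c}.
Read 'x': c→{c, h}; now {c, h}.
Read 'x': c→{c, h}, h→∅; now {c, h}.
Read 'x': c→{c, h}, h→∅; now {c, h}.
Read 'x': c→{c, h}, h→∅; now {c, h}.
No reachable set along the way intersects F.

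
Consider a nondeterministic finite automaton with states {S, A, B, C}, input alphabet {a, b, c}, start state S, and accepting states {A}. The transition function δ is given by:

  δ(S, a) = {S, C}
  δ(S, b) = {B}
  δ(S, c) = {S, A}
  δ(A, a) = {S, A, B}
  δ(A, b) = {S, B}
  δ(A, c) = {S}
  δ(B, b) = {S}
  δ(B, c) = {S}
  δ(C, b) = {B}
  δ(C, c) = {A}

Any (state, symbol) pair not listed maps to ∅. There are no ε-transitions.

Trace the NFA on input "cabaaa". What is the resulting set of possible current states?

{S, C}

Start in {S}.
Read 'c': S→{S, A}; now {S, A}.
Read 'a': S→{S, C}, A→{S, A, B}; now {S, A, B, C}.
Read 'b': S→{B}, A→{S, B}, B→{S}, C→{B}; now {S, B}.
Read 'a': S→{S, C}, B→∅; now {S, C}.
Read 'a': S→{S, C}, C→∅; now {S, C}.
Read 'a': S→{S, C}, C→∅; now {S, C}.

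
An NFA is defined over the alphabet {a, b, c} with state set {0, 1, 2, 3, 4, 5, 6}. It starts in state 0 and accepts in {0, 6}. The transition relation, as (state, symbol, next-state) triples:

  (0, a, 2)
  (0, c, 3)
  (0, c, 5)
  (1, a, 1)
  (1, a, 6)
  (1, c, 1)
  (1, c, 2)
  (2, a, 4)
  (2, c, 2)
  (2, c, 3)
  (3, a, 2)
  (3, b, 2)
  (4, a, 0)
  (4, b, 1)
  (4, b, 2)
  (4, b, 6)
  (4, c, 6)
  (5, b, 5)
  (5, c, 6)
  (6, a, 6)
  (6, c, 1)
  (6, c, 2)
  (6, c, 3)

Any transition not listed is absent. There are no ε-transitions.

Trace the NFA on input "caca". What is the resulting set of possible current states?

{2, 4}

Start in {0}.
Read 'c': {0} → {3, 5}.
Read 'a': {3, 5} → {2}.
Read 'c': {2} → {2, 3}.
Read 'a': {2, 3} → {2, 4}.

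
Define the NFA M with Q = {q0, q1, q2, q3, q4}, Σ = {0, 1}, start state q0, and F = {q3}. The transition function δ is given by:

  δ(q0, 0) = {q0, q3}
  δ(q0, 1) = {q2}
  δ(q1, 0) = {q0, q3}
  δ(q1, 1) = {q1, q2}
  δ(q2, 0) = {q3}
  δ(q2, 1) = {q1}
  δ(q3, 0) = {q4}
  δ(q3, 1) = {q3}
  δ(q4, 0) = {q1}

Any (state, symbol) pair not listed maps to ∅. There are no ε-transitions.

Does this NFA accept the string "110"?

Start in {q0}.
Read '1': {q0} → {q2}.
Read '1': {q2} → {q1}.
Read '0': {q1} → {q0, q3}.
The final set {q0, q3} contains the accepting state q3.

Yes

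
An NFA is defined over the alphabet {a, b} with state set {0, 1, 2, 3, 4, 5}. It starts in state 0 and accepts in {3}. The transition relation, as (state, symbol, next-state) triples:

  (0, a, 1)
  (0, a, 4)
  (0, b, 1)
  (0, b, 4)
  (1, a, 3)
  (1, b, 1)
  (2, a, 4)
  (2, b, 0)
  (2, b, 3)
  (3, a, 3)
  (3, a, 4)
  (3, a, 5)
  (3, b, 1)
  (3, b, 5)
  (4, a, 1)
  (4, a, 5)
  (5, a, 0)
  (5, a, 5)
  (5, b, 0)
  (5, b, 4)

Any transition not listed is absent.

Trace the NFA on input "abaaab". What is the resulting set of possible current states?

{0, 1, 4, 5}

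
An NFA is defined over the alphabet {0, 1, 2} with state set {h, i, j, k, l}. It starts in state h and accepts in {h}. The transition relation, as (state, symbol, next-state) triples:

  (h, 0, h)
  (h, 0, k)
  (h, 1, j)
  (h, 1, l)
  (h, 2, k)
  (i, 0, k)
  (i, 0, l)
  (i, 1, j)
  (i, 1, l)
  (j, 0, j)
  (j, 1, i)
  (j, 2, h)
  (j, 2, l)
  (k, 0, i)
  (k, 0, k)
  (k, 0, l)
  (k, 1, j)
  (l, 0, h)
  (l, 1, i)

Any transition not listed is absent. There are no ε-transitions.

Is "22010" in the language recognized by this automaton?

Start in {h}.
Read '2': {h} → {k}.
Read '2': {k} → ∅.
The set is empty and remains empty for the remaining 3 symbols.
The final set ∅ contains no accepting state.

No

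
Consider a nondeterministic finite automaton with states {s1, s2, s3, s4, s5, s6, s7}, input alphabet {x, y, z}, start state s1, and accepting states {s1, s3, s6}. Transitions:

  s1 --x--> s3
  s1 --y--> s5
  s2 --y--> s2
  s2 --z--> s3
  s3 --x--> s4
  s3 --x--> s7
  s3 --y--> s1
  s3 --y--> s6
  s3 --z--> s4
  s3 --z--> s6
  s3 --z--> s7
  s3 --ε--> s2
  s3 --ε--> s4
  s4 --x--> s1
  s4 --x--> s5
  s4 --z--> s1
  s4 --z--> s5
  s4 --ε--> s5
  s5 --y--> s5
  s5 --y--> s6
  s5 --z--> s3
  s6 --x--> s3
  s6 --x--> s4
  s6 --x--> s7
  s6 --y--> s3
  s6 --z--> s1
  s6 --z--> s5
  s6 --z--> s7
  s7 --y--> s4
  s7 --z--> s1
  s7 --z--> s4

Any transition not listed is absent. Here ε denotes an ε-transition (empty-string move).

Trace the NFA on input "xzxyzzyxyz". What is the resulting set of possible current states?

Start in {s1}.
Read 'x': {s1} → {s2, s3, s4, s5}.
Read 'z': {s2, s3, s4, s5} → {s1, s2, s3, s4, s5, s6, s7}.
Read 'x': {s1, s2, s3, s4, s5, s6, s7} → {s1, s2, s3, s4, s5, s7}.
Read 'y': {s1, s2, s3, s4, s5, s7} → {s1, s2, s4, s5, s6}.
Read 'z': {s1, s2, s4, s5, s6} → {s1, s2, s3, s4, s5, s7}.
Read 'z': {s1, s2, s3, s4, s5, s7} → {s1, s2, s3, s4, s5, s6, s7}.
Read 'y': {s1, s2, s3, s4, s5, s6, s7} → {s1, s2, s3, s4, s5, s6}.
Read 'x': {s1, s2, s3, s4, s5, s6} → {s1, s2, s3, s4, s5, s7}.
Read 'y': {s1, s2, s3, s4, s5, s7} → {s1, s2, s4, s5, s6}.
Read 'z': {s1, s2, s4, s5, s6} → {s1, s2, s3, s4, s5, s7}.

{s1, s2, s3, s4, s5, s7}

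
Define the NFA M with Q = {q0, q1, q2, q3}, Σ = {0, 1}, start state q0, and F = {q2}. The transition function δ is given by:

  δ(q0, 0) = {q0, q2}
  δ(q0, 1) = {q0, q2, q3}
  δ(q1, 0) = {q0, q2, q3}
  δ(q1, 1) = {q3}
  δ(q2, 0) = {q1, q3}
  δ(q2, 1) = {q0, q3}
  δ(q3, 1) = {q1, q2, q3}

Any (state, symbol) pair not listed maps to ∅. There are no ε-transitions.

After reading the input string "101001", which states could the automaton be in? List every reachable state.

{q0, q1, q2, q3}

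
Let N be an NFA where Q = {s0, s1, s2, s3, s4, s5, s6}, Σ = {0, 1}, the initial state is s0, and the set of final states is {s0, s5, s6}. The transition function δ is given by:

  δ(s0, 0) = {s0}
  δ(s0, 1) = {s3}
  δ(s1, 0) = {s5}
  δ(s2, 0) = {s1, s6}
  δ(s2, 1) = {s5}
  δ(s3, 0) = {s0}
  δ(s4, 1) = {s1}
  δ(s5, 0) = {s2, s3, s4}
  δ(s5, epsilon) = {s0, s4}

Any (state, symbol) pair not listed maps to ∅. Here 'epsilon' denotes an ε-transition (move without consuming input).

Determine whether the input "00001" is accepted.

Start in {s0}.
Read '0': s0→{s0}; now {s0}.
Read '0': s0→{s0}; now {s0}.
Read '0': s0→{s0}; now {s0}.
Read '0': s0→{s0}; now {s0}.
Read '1': s0→{s3}; now {s3}.
The final set {s3} contains no accepting state.

No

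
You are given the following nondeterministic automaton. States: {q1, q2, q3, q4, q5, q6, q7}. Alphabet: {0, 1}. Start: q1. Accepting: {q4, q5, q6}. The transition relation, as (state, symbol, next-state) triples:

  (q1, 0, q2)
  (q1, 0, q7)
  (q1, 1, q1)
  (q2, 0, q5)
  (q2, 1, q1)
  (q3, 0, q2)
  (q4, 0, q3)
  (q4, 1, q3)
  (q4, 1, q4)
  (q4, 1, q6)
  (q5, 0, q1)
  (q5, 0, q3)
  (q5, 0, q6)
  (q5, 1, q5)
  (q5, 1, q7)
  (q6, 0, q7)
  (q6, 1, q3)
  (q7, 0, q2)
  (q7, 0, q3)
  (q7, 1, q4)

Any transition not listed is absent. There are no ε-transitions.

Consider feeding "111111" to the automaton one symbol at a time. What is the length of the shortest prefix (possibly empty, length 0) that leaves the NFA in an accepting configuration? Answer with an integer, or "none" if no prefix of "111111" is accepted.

none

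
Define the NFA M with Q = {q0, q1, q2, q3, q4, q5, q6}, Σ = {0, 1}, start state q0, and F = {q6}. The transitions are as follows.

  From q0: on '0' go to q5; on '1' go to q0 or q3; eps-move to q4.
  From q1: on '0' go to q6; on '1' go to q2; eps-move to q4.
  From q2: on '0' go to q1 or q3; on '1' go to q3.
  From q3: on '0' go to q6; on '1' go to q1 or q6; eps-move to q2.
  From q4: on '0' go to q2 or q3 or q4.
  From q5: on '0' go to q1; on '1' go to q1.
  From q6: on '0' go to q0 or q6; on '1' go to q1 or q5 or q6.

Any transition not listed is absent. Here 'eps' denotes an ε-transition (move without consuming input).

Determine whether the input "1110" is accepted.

Yes

Start: ε-closure({q0}) = {q0, q4}.
Read '1': q0→{q0, q3}, q4→∅; union {q0, q3}; ε-closure = {q0, q2, q3, q4}.
Read '1': q0→{q0, q3}, q2→{q3}, q3→{q1, q6}, q4→∅; union {q0, q1, q3, q6}; ε-closure = {q0, q1, q2, q3, q4, q6}.
Read '1': q0→{q0, q3}, q1→{q2}, q2→{q3}, q3→{q1, q6}, q4→∅, q6→{q1, q5, q6}; union {q0, q1, q2, q3, q5, q6}; ε-closure = {q0, q1, q2, q3, q4, q5, q6}.
Read '0': q0→{q5}, q1→{q6}, q2→{q1, q3}, q3→{q6}, q4→{q2, q3, q4}, q5→{q1}, q6→{q0, q6}; now {q0, q1, q2, q3, q4, q5, q6}.
The final set {q0, q1, q2, q3, q4, q5, q6} contains the accepting state q6.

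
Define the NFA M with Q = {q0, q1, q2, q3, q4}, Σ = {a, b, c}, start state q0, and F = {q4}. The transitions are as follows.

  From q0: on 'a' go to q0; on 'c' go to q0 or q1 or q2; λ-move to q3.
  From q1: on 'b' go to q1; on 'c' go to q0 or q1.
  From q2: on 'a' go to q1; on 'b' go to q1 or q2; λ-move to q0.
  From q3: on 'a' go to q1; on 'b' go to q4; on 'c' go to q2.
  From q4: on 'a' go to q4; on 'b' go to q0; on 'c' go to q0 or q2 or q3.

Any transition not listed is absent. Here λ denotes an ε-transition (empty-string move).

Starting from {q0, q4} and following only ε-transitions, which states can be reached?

{q0, q3, q4}

Begin with {q0, q4}.
ε-move q0 → q3; add q3.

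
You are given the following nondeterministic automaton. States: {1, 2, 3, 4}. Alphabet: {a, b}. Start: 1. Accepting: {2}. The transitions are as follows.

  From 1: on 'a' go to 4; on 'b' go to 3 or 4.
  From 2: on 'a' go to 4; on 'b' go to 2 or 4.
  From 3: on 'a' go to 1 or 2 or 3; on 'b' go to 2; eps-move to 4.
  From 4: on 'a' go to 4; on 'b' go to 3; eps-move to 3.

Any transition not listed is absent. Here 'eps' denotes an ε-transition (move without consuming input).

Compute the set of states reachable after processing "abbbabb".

{2, 3, 4}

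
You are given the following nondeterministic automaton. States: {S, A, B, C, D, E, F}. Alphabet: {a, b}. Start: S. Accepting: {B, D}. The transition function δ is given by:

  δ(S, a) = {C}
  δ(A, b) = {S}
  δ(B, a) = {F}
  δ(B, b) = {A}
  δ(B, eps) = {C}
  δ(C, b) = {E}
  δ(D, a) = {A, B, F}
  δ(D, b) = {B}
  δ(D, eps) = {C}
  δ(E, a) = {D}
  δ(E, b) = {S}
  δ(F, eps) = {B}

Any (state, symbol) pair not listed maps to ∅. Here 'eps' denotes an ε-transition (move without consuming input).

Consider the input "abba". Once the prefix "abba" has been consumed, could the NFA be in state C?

Yes

Start in {S}.
Read 'a': S→{C}; now {C}.
Read 'b': C→{E}; now {E}.
Read 'b': E→{S}; now {S}.
Read 'a': S→{C}; now {C}.
State C is in {C}.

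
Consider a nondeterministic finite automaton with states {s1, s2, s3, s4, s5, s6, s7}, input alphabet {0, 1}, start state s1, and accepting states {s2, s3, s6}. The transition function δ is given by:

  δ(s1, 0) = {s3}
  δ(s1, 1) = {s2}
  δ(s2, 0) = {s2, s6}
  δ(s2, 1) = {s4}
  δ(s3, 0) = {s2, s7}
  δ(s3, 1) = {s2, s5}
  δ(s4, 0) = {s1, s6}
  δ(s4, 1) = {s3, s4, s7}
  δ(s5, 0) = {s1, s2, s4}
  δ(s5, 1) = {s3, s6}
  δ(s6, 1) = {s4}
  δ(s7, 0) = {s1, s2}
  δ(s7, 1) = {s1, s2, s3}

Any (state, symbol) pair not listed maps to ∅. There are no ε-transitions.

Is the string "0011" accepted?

Yes

Start in {s1}.
Read '0': s1→{s3}; now {s3}.
Read '0': s3→{s2, s7}; now {s2, s7}.
Read '1': s2→{s4}, s7→{s1, s2, s3}; now {s1, s2, s3, s4}.
Read '1': s1→{s2}, s2→{s4}, s3→{s2, s5}, s4→{s3, s4, s7}; now {s2, s3, s4, s5, s7}.
The final set {s2, s3, s4, s5, s7} contains the accepting states s2, s3.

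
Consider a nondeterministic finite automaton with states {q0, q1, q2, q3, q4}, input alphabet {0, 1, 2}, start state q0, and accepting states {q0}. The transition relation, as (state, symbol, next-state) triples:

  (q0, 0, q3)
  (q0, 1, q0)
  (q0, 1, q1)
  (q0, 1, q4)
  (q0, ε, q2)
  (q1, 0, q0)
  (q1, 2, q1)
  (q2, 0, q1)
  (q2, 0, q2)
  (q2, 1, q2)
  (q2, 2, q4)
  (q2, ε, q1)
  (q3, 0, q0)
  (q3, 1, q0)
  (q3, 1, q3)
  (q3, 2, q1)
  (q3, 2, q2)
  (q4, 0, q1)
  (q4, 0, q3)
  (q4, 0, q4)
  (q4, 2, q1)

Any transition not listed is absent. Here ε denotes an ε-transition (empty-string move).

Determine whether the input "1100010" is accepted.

Start: ε-closure({q0}) = {q0, q1, q2}.
Read '1': {q0, q1, q2} → {q0, q1, q2, q4}.
Read '1': {q0, q1, q2, q4} → {q0, q1, q2, q4}.
Read '0': {q0, q1, q2, q4} → {q0, q1, q2, q3, q4}.
Read '0': {q0, q1, q2, q3, q4} → {q0, q1, q2, q3, q4}.
Read '0': {q0, q1, q2, q3, q4} → {q0, q1, q2, q3, q4}.
Read '1': {q0, q1, q2, q3, q4} → {q0, q1, q2, q3, q4}.
Read '0': {q0, q1, q2, q3, q4} → {q0, q1, q2, q3, q4}.
The final set {q0, q1, q2, q3, q4} contains the accepting state q0.

Yes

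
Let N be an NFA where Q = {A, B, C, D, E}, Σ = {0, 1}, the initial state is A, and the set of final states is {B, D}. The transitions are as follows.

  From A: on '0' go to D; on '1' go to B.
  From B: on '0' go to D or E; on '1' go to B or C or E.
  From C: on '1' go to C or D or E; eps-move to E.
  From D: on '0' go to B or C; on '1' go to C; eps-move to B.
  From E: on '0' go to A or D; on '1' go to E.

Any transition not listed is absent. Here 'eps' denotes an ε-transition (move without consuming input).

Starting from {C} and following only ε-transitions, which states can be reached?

Begin with {C}.
ε-move C → E; add E.

{C, E}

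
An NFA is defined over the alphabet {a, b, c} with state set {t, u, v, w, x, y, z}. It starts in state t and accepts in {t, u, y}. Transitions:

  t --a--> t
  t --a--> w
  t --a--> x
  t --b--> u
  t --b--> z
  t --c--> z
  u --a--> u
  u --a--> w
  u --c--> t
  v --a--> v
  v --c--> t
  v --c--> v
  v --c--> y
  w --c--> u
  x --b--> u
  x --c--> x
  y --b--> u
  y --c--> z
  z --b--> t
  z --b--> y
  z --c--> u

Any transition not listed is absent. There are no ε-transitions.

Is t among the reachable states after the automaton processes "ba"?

No

Start in {t}.
Read 'b': t→{u, z}; now {u, z}.
Read 'a': u→{u, w}, z→∅; now {u, w}.
State t is not in {u, w}.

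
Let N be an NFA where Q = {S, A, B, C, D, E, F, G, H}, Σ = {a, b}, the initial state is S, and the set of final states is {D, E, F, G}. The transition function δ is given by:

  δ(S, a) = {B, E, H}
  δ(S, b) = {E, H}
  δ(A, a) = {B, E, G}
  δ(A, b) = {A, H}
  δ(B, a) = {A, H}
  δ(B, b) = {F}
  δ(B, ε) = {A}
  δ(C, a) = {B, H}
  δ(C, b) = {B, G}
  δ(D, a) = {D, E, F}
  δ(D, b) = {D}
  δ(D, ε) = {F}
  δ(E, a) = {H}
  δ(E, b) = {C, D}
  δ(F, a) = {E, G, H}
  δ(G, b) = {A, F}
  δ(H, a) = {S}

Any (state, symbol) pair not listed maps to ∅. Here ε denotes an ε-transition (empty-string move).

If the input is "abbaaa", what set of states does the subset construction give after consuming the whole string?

{S, A, B, D, E, F, G, H}

Start in {S}.
Read 'a': {S} → {A, B, E, H}.
Read 'b': {A, B, E, H} → {A, C, D, F, H}.
Read 'b': {A, C, D, F, H} → {A, B, D, F, G, H}.
Read 'a': {A, B, D, F, G, H} → {S, A, B, D, E, F, G, H}.
Read 'a': {S, A, B, D, E, F, G, H} → {S, A, B, D, E, F, G, H}.
Read 'a': {S, A, B, D, E, F, G, H} → {S, A, B, D, E, F, G, H}.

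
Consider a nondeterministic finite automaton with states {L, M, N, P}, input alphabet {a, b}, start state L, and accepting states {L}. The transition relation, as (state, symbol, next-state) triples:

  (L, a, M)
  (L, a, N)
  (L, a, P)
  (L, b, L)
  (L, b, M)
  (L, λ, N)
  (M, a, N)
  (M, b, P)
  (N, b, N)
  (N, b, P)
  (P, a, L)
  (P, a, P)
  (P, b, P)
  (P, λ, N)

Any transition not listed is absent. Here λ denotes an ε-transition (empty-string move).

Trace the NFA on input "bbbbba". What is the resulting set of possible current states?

{L, M, N, P}

Start: ε-closure({L}) = {L, N}.
Read 'b': L→{L, M}, N→{N, P}; now {L, M, N, P}.
Read 'b': L→{L, M}, M→{P}, N→{N, P}, P→{P}; now {L, M, N, P}.
Read 'b': L→{L, M}, M→{P}, N→{N, P}, P→{P}; now {L, M, N, P}.
Read 'b': L→{L, M}, M→{P}, N→{N, P}, P→{P}; now {L, M, N, P}.
Read 'b': L→{L, M}, M→{P}, N→{N, P}, P→{P}; now {L, M, N, P}.
Read 'a': L→{M, N, P}, M→{N}, N→∅, P→{L, P}; now {L, M, N, P}.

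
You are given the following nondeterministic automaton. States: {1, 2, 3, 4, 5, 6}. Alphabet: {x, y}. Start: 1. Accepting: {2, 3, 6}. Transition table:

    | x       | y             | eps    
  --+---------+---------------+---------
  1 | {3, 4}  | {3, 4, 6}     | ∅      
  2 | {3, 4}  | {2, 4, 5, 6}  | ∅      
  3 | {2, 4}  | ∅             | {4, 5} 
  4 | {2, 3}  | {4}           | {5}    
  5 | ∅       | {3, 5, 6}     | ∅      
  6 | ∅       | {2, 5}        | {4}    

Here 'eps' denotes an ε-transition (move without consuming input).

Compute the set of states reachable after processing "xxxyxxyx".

{2, 3, 4, 5}

Start in {1}.
Read 'x': {1} → {3, 4, 5}.
Read 'x': {3, 4, 5} → {2, 3, 4, 5}.
Read 'x': {2, 3, 4, 5} → {2, 3, 4, 5}.
Read 'y': {2, 3, 4, 5} → {2, 3, 4, 5, 6}.
Read 'x': {2, 3, 4, 5, 6} → {2, 3, 4, 5}.
Read 'x': {2, 3, 4, 5} → {2, 3, 4, 5}.
Read 'y': {2, 3, 4, 5} → {2, 3, 4, 5, 6}.
Read 'x': {2, 3, 4, 5, 6} → {2, 3, 4, 5}.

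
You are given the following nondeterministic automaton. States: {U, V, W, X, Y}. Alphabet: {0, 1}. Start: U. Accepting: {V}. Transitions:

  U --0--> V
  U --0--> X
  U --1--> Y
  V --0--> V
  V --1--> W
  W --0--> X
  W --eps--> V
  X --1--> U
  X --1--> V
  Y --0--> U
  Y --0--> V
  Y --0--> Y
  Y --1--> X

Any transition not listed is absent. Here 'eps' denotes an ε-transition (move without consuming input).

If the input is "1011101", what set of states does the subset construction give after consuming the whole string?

Start in {U}.
Read '1': U→{Y}; now {Y}.
Read '0': Y→{U, V, Y}; now {U, V, Y}.
Read '1': U→{Y}, V→{W}, Y→{X}; union {W, X, Y}; ε-closure = {V, W, X, Y}.
Read '1': V→{W}, W→∅, X→{U, V}, Y→{X}; now {U, V, W, X}.
Read '1': U→{Y}, V→{W}, W→∅, X→{U, V}; now {U, V, W, Y}.
Read '0': U→{V, X}, V→{V}, W→{X}, Y→{U, V, Y}; now {U, V, X, Y}.
Read '1': U→{Y}, V→{W}, X→{U, V}, Y→{X}; now {U, V, W, X, Y}.

{U, V, W, X, Y}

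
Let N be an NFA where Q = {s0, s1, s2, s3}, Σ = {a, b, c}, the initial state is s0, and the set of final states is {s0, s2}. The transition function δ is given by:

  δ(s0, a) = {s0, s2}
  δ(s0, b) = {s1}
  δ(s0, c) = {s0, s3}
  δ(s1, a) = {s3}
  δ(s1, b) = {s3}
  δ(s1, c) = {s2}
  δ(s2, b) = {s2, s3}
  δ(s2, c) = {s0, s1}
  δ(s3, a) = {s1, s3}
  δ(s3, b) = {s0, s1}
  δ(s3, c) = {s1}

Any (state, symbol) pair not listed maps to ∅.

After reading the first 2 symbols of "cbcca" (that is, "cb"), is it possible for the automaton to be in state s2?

No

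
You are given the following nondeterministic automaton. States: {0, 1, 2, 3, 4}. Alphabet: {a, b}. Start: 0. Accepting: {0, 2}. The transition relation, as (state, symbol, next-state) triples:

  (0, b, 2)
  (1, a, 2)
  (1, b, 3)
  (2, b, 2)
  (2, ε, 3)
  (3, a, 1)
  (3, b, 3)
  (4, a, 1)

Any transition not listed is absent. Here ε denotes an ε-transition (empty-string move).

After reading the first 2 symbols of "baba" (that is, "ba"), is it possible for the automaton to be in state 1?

Yes

Start in {0}.
Read 'b': 0→{2}; union {2}; ε-closure = {2, 3}.
Read 'a': 2→∅, 3→{1}; now {1}.
State 1 is in {1}.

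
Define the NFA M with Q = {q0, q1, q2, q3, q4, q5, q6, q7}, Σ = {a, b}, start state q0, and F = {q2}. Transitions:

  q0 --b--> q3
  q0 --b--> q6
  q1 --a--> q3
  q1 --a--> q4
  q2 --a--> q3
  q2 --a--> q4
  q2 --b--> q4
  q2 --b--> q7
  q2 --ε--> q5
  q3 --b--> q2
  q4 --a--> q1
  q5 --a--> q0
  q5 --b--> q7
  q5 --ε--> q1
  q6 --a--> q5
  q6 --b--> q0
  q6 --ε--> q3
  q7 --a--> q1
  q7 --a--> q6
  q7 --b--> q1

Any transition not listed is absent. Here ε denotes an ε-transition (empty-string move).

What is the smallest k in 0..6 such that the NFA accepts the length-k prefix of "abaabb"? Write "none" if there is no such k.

none

Start in {q0}.
Read 'a': {q0} → ∅.
The set is empty and remains empty for the remaining 5 symbols.
No reachable set along the way intersects F.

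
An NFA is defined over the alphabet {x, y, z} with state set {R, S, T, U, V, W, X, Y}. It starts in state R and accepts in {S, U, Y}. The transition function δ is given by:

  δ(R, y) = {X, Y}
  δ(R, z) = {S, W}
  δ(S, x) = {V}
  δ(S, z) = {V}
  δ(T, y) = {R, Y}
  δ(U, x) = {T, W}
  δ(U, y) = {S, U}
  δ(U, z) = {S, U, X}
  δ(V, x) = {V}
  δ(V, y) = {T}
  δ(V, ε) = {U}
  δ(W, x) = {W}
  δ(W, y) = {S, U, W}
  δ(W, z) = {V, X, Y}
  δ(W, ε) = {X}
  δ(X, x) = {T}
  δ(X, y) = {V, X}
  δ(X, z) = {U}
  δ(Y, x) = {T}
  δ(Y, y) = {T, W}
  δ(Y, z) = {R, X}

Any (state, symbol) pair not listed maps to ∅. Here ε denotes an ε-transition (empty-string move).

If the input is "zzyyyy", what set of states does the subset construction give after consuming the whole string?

Start in {R}.
Read 'z': R→{S, W}; union {S, W}; ε-closure = {S, W, X}.
Read 'z': S→{V}, W→{V, X, Y}, X→{U}; now {U, V, X, Y}.
Read 'y': U→{S, U}, V→{T}, X→{V, X}, Y→{T, W}; now {S, T, U, V, W, X}.
Read 'y': S→∅, T→{R, Y}, U→{S, U}, V→{T}, W→{S, U, W}, X→{V, X}; now {R, S, T, U, V, W, X, Y}.
Read 'y': R→{X, Y}, S→∅, T→{R, Y}, U→{S, U}, V→{T}, W→{S, U, W}, X→{V, X}, Y→{T, W}; now {R, S, T, U, V, W, X, Y}.
Read 'y': R→{X, Y}, S→∅, T→{R, Y}, U→{S, U}, V→{T}, W→{S, U, W}, X→{V, X}, Y→{T, W}; now {R, S, T, U, V, W, X, Y}.

{R, S, T, U, V, W, X, Y}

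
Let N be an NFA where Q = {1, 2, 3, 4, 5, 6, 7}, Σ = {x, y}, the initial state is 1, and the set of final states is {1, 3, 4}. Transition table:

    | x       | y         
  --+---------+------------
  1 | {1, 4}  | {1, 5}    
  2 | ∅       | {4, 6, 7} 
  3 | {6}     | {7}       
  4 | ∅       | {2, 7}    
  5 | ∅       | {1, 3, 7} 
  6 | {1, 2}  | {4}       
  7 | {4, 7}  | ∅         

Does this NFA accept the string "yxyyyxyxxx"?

Start in {1}.
Read 'y': 1→{1, 5}; now {1, 5}.
Read 'x': 1→{1, 4}, 5→∅; now {1, 4}.
Read 'y': 1→{1, 5}, 4→{2, 7}; now {1, 2, 5, 7}.
Read 'y': 1→{1, 5}, 2→{4, 6, 7}, 5→{1, 3, 7}, 7→∅; now {1, 3, 4, 5, 6, 7}.
Read 'y': 1→{1, 5}, 3→{7}, 4→{2, 7}, 5→{1, 3, 7}, 6→{4}, 7→∅; now {1, 2, 3, 4, 5, 7}.
Read 'x': 1→{1, 4}, 2→∅, 3→{6}, 4→∅, 5→∅, 7→{4, 7}; now {1, 4, 6, 7}.
Read 'y': 1→{1, 5}, 4→{2, 7}, 6→{4}, 7→∅; now {1, 2, 4, 5, 7}.
Read 'x': 1→{1, 4}, 2→∅, 4→∅, 5→∅, 7→{4, 7}; now {1, 4, 7}.
Read 'x': 1→{1, 4}, 4→∅, 7→{4, 7}; now {1, 4, 7}.
Read 'x': 1→{1, 4}, 4→∅, 7→{4, 7}; now {1, 4, 7}.
The final set {1, 4, 7} contains the accepting states 1, 4.

Yes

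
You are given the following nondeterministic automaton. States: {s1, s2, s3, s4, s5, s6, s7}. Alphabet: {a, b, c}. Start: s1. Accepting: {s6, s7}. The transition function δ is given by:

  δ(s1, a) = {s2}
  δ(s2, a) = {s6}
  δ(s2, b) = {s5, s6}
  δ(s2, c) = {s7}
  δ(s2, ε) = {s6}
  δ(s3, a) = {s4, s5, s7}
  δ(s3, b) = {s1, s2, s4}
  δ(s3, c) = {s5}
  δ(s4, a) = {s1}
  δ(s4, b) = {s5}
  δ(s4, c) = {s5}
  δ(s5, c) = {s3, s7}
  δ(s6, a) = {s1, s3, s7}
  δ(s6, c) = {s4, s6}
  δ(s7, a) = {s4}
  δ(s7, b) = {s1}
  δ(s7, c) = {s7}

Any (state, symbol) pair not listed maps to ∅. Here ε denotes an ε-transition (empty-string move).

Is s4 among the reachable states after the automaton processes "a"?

Start in {s1}.
Read 'a': s1→{s2}; union {s2}; ε-closure = {s2, s6}.
State s4 is not in {s2, s6}.

No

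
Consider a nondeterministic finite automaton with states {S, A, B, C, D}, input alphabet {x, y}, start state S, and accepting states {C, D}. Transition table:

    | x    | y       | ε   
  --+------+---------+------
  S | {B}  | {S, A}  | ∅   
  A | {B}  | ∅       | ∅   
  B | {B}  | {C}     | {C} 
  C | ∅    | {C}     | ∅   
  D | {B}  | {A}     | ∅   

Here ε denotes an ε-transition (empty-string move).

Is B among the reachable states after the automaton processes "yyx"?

Yes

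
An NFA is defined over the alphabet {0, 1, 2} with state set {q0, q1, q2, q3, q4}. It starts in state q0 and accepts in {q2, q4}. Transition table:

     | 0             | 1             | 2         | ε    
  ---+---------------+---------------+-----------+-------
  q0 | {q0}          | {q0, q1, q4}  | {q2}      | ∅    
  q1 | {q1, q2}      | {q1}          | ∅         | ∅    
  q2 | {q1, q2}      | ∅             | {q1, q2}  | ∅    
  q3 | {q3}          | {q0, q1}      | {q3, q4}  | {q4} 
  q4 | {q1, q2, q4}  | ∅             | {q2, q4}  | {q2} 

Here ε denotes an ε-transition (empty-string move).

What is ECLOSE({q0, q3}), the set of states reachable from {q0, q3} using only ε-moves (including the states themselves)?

{q0, q2, q3, q4}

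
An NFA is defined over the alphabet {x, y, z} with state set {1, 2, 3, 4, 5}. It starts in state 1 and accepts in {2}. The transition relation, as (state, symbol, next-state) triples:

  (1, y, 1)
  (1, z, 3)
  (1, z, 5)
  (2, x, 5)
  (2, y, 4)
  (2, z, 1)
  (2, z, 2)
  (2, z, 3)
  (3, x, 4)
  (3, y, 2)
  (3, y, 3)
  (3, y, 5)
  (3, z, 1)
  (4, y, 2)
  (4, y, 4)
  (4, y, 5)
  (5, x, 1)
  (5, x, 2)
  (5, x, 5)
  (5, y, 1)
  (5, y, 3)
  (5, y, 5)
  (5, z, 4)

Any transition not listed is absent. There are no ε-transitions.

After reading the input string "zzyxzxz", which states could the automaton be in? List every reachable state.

{1, 2, 3, 4, 5}

Start in {1}.
Read 'z': 1→{3, 5}; now {3, 5}.
Read 'z': 3→{1}, 5→{4}; now {1, 4}.
Read 'y': 1→{1}, 4→{2, 4, 5}; now {1, 2, 4, 5}.
Read 'x': 1→∅, 2→{5}, 4→∅, 5→{1, 2, 5}; now {1, 2, 5}.
Read 'z': 1→{3, 5}, 2→{1, 2, 3}, 5→{4}; now {1, 2, 3, 4, 5}.
Read 'x': 1→∅, 2→{5}, 3→{4}, 4→∅, 5→{1, 2, 5}; now {1, 2, 4, 5}.
Read 'z': 1→{3, 5}, 2→{1, 2, 3}, 4→∅, 5→{4}; now {1, 2, 3, 4, 5}.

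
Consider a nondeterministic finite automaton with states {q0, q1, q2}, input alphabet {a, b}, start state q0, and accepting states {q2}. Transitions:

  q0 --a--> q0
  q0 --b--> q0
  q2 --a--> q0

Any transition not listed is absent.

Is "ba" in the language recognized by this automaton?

No

Start in {q0}.
Read 'b': q0→{q0}; now {q0}.
Read 'a': q0→{q0}; now {q0}.
The final set {q0} contains no accepting state.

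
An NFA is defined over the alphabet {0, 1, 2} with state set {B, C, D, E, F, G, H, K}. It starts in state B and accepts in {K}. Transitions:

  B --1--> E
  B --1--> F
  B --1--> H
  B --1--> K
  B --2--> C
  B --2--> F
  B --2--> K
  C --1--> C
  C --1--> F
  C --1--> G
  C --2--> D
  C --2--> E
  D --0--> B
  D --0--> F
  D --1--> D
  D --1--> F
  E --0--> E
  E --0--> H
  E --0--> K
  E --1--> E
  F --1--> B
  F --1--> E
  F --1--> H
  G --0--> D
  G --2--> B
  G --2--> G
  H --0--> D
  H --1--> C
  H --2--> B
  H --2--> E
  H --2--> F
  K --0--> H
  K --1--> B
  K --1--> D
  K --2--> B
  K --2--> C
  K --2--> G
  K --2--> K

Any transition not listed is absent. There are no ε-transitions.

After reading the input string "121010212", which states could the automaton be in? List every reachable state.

{B, C, D, E, F, G, K}

Start in {B}.
Read '1': B→{E, F, H, K}; now {E, F, H, K}.
Read '2': E→∅, F→∅, H→{B, E, F}, K→{B, C, G, K}; now {B, C, E, F, G, K}.
Read '1': B→{E, F, H, K}, C→{C, F, G}, E→{E}, F→{B, E, H}, G→∅, K→{B, D}; now {B, C, D, E, F, G, H, K}.
Read '0': B→∅, C→∅, D→{B, F}, E→{E, H, K}, F→∅, G→{D}, H→{D}, K→{H}; now {B, D, E, F, H, K}.
Read '1': B→{E, F, H, K}, D→{D, F}, E→{E}, F→{B, E, H}, H→{C}, K→{B, D}; now {B, C, D, E, F, H, K}.
Read '0': B→∅, C→∅, D→{B, F}, E→{E, H, K}, F→∅, H→{D}, K→{H}; now {B, D, E, F, H, K}.
Read '2': B→{C, F, K}, D→∅, E→∅, F→∅, H→{B, E, F}, K→{B, C, G, K}; now {B, C, E, F, G, K}.
Read '1': B→{E, F, H, K}, C→{C, F, G}, E→{E}, F→{B, E, H}, G→∅, K→{B, D}; now {B, C, D, E, F, G, H, K}.
Read '2': B→{C, F, K}, C→{D, E}, D→∅, E→∅, F→∅, G→{B, G}, H→{B, E, F}, K→{B, C, G, K}; now {B, C, D, E, F, G, K}.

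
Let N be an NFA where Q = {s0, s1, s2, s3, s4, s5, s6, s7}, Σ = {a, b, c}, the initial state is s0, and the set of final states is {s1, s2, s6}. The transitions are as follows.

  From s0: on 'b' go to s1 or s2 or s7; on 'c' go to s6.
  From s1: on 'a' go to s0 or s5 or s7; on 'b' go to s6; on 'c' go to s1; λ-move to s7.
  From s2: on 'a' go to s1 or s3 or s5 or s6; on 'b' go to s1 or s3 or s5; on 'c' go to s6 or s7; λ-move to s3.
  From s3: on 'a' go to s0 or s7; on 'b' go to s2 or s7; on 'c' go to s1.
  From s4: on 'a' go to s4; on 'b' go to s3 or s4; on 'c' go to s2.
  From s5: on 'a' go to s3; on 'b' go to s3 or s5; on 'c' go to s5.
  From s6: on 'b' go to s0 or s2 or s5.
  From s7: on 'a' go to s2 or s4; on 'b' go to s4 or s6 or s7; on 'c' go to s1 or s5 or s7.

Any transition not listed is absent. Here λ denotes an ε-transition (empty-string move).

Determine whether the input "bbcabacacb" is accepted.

Start in {s0}.
Read 'b': {s0} → {s1, s2, s3, s7}.
Read 'b': {s1, s2, s3, s7} → {s1, s2, s3, s4, s5, s6, s7}.
Read 'c': {s1, s2, s3, s4, s5, s6, s7} → {s1, s2, s3, s5, s6, s7}.
Read 'a': {s1, s2, s3, s5, s6, s7} → {s0, s1, s2, s3, s4, s5, s6, s7}.
Read 'b': {s0, s1, s2, s3, s4, s5, s6, s7} → {s0, s1, s2, s3, s4, s5, s6, s7}.
Read 'a': {s0, s1, s2, s3, s4, s5, s6, s7} → {s0, s1, s2, s3, s4, s5, s6, s7}.
Read 'c': {s0, s1, s2, s3, s4, s5, s6, s7} → {s1, s2, s3, s5, s6, s7}.
Read 'a': {s1, s2, s3, s5, s6, s7} → {s0, s1, s2, s3, s4, s5, s6, s7}.
Read 'c': {s0, s1, s2, s3, s4, s5, s6, s7} → {s1, s2, s3, s5, s6, s7}.
Read 'b': {s1, s2, s3, s5, s6, s7} → {s0, s1, s2, s3, s4, s5, s6, s7}.
The final set {s0, s1, s2, s3, s4, s5, s6, s7} contains the accepting states s1, s2, s6.

Yes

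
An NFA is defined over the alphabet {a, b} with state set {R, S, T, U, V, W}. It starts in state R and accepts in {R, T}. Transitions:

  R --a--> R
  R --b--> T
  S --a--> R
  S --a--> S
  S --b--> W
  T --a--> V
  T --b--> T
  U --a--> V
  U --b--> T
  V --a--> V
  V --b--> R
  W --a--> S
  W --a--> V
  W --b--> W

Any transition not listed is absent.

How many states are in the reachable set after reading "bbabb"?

Start in {R}.
Read 'b': {R} → {T}.
Read 'b': {T} → {T}.
Read 'a': {T} → {V}.
Read 'b': {V} → {R}.
Read 'b': {R} → {T}.
That set has 1 state.

1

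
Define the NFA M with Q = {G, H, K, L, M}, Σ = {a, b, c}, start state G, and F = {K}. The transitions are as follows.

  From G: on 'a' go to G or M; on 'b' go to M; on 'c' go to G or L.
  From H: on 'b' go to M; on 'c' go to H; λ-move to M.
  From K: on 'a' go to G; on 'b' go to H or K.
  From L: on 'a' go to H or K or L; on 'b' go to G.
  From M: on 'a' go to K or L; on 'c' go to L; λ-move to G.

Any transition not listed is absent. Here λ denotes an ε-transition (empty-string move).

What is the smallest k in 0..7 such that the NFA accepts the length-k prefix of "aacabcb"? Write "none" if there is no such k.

Start in {G}.
Read 'a': {G} → {G, M}.
Read 'a': {G, M} → {G, K, L, M}.
None of the earlier sets intersect F, but {G, K, L, M} does.

2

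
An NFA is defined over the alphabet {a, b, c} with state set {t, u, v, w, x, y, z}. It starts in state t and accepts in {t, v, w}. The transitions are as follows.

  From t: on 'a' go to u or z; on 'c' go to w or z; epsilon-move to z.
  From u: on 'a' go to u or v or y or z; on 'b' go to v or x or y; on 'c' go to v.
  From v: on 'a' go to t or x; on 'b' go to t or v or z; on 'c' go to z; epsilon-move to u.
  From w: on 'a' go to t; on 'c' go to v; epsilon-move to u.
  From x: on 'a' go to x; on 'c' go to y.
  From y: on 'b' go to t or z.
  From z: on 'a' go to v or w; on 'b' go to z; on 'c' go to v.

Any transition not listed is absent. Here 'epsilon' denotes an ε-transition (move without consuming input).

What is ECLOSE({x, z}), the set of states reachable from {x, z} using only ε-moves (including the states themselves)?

Begin with {x, z}.
No ε-moves leave this set, so the closure equals the set itself.

{x, z}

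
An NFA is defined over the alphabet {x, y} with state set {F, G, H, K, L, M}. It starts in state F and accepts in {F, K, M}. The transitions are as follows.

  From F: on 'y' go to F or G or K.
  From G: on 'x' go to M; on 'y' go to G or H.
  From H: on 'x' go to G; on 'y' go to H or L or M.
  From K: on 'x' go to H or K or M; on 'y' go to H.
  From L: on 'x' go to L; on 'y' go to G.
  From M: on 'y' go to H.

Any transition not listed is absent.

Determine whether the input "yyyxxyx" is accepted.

Yes

Start in {F}.
Read 'y': F→{F, G, K}; now {F, G, K}.
Read 'y': F→{F, G, K}, G→{G, H}, K→{H}; now {F, G, H, K}.
Read 'y': F→{F, G, K}, G→{G, H}, H→{H, L, M}, K→{H}; now {F, G, H, K, L, M}.
Read 'x': F→∅, G→{M}, H→{G}, K→{H, K, M}, L→{L}, M→∅; now {G, H, K, L, M}.
Read 'x': G→{M}, H→{G}, K→{H, K, M}, L→{L}, M→∅; now {G, H, K, L, M}.
Read 'y': G→{G, H}, H→{H, L, M}, K→{H}, L→{G}, M→{H}; now {G, H, L, M}.
Read 'x': G→{M}, H→{G}, L→{L}, M→∅; now {G, L, M}.
The final set {G, L, M} contains the accepting state M.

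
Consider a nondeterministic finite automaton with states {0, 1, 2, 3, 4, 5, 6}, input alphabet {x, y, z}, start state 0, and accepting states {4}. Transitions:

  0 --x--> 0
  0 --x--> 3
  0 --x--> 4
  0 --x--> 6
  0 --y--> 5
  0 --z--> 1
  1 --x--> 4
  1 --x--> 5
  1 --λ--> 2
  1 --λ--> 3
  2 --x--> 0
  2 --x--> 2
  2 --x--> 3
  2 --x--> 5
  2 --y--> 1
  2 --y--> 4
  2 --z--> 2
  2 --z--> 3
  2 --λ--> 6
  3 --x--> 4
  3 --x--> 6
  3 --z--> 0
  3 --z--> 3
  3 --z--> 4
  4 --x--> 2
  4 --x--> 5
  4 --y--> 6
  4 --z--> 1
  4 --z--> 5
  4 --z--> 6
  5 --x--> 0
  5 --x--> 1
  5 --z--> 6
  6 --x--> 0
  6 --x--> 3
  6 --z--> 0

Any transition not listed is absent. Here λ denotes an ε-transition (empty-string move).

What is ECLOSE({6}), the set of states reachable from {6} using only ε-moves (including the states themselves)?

{6}

Begin with {6}.
No ε-moves leave this set, so the closure equals the set itself.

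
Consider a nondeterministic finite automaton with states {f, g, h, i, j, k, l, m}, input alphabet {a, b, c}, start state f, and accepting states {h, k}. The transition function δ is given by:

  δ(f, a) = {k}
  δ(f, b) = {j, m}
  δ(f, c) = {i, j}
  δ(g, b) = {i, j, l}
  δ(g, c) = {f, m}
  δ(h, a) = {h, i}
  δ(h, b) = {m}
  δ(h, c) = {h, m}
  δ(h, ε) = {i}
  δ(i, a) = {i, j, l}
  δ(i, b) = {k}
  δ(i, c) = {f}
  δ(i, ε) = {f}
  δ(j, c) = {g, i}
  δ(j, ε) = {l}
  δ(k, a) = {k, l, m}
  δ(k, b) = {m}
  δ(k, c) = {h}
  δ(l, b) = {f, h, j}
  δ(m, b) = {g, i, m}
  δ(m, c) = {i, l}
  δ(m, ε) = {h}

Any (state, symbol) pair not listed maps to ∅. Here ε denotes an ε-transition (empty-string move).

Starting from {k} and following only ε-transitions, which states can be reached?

Begin with {k}.
No ε-moves leave this set, so the closure equals the set itself.

{k}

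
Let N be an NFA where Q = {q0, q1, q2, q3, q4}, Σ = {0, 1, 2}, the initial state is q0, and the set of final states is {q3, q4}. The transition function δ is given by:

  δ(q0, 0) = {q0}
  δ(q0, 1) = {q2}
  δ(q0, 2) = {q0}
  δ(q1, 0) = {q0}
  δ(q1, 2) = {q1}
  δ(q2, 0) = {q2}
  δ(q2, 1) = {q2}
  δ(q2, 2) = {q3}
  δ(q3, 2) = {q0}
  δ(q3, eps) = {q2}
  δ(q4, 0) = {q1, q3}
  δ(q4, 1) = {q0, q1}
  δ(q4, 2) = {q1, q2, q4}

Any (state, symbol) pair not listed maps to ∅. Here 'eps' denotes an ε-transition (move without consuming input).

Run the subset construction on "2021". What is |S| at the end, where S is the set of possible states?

1

Start in {q0}.
Read '2': q0→{q0}; now {q0}.
Read '0': q0→{q0}; now {q0}.
Read '2': q0→{q0}; now {q0}.
Read '1': q0→{q2}; now {q2}.
That set has 1 state.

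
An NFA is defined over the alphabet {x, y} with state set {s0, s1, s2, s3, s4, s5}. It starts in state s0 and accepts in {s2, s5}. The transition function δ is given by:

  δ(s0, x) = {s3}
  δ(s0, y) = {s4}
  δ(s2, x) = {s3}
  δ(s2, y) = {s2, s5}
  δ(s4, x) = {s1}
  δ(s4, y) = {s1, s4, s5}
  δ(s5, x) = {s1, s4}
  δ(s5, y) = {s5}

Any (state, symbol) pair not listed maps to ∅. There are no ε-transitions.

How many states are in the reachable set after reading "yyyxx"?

1

Start in {s0}.
Read 'y': {s0} → {s4}.
Read 'y': {s4} → {s1, s4, s5}.
Read 'y': {s1, s4, s5} → {s1, s4, s5}.
Read 'x': {s1, s4, s5} → {s1, s4}.
Read 'x': {s1, s4} → {s1}.
That set has 1 state.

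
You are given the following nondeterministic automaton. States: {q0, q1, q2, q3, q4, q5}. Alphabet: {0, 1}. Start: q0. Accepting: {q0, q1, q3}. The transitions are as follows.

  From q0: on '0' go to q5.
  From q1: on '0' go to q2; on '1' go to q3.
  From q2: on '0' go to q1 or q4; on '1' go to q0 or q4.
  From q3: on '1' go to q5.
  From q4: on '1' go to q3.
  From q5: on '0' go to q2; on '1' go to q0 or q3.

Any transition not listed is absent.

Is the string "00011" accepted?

No

Start in {q0}.
Read '0': q0→{q5}; now {q5}.
Read '0': q5→{q2}; now {q2}.
Read '0': q2→{q1, q4}; now {q1, q4}.
Read '1': q1→{q3}, q4→{q3}; now {q3}.
Read '1': q3→{q5}; now {q5}.
The final set {q5} contains no accepting state.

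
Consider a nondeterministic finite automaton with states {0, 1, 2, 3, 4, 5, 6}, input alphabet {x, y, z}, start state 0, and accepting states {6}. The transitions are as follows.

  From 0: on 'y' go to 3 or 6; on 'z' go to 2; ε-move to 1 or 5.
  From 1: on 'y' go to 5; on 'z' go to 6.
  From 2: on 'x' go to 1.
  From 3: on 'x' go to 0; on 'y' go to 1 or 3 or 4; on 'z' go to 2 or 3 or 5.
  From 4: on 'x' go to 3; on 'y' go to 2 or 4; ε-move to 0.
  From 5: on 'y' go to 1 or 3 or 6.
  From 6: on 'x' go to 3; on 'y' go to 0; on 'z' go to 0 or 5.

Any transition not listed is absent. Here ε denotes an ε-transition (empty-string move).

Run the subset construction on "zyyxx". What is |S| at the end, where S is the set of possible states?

3

Start: ε-closure({0}) = {0, 1, 5}.
Read 'z': 0→{2}, 1→{6}, 5→∅; now {2, 6}.
Read 'y': 2→∅, 6→{0}; union {0}; ε-closure = {0, 1, 5}.
Read 'y': 0→{3, 6}, 1→{5}, 5→{1, 3, 6}; now {1, 3, 5, 6}.
Read 'x': 1→∅, 3→{0}, 5→∅, 6→{3}; union {0, 3}; ε-closure = {0, 1, 3, 5}.
Read 'x': 0→∅, 1→∅, 3→{0}, 5→∅; union {0}; ε-closure = {0, 1, 5}.
That set has 3 states.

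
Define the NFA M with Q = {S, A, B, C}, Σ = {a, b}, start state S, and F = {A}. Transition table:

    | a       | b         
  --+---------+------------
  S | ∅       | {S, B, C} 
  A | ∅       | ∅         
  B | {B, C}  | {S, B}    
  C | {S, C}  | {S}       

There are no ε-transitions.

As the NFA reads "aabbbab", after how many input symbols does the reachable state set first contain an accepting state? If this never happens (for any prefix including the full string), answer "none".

Start in {S}.
Read 'a': S→∅; now ∅.
The set is empty and remains empty for the remaining 6 symbols.
No reachable set along the way intersects F.

none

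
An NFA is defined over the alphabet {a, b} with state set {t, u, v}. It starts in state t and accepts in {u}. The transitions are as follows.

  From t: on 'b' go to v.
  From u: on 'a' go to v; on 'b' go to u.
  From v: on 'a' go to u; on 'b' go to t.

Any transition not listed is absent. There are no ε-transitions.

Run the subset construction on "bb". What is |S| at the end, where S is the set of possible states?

Start in {t}.
Read 'b': {t} → {v}.
Read 'b': {v} → {t}.
That set has 1 state.

1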